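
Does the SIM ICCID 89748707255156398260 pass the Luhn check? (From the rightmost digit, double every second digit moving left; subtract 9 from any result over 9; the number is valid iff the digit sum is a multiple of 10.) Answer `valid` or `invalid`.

From the right, keep odd positions and double even positions (subtract 9 from any doubled value over 9):
  doubled (positions 2,4,...): 3 7 6 1 1 4 0 7 5 7 → sum 41
  kept (positions 1,3,...): 0 2 9 6 1 5 7 7 4 9 → sum 50
Total = 91.
91 mod 10 = 1, so the number is invalid.

invalid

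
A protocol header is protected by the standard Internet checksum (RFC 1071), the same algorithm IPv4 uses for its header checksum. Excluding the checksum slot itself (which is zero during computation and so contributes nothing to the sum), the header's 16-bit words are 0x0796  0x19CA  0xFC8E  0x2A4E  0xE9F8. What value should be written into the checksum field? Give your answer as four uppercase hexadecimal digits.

One's-complement addition (fold any carry out of bit 15 back into bit 0):
  0x0796 + 0x19CA = 0x02160
  0x2160 + 0xFC8E = 0x11DEE → wrap carry → 0x1DEF
  0x1DEF + 0x2A4E = 0x0483D
  0x483D + 0xE9F8 = 0x13235 → wrap carry → 0x3236
One's-complement sum = 0x3236.
Checksum = ~0x3236 & 0xFFFF = 0xCDC9.

CDC9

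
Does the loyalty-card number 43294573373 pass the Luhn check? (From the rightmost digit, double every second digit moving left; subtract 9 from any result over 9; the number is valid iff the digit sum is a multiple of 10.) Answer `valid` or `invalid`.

valid

From the right, keep odd positions and double even positions (subtract 9 from any doubled value over 9):
  doubled (positions 2,4,...): 5 6 1 9 6 → sum 27
  kept (positions 1,3,...): 3 3 7 4 2 4 → sum 23
Total = 50.
50 mod 10 = 0, so the number is valid.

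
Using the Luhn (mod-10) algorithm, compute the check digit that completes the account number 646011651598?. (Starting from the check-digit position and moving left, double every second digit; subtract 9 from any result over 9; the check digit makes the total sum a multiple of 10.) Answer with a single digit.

Partial digits right→left: 8 9 5 1 5 6 1 1 0 6 4 6
Double every second digit counting from the check-digit position (so the 1st, 3rd, 5th, ... of the partial from the right).
  doubled (with −9 where >9): 7 1 1 2 0 8 → sum 19
  kept as-is: 9 1 6 1 6 6 → sum 29
Total = 19 + 29 = 48.
Check digit = (10 − (48 mod 10)) mod 10 = 2.

2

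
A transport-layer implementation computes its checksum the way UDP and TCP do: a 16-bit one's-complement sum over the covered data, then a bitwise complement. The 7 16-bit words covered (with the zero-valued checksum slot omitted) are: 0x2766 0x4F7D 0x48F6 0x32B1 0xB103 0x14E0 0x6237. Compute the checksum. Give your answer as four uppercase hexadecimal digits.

E559

One's-complement addition (fold any carry out of bit 15 back into bit 0):
  0x2766 + 0x4F7D = 0x076E3
  0x76E3 + 0x48F6 = 0x0BFD9
  0xBFD9 + 0x32B1 = 0x0F28A
  0xF28A + 0xB103 = 0x1A38D → wrap carry → 0xA38E
  0xA38E + 0x14E0 = 0x0B86E
  0xB86E + 0x6237 = 0x11AA5 → wrap carry → 0x1AA6
One's-complement sum = 0x1AA6.
Checksum = ~0x1AA6 & 0xFFFF = 0xE559.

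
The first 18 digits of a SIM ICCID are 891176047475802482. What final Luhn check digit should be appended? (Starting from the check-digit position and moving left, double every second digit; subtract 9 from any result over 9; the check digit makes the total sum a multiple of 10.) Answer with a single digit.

Partial digits right→left: 2 8 4 2 0 8 5 7 4 7 4 0 6 7 1 1 9 8
Double every second digit counting from the check-digit position (so the 1st, 3rd, 5th, ... of the partial from the right).
  doubled (with −9 where >9): 4 8 0 1 8 8 3 2 9 → sum 43
  kept as-is: 8 2 8 7 7 0 7 1 8 → sum 48
Total = 43 + 48 = 91.
Check digit = (10 − (91 mod 10)) mod 10 = 9.

9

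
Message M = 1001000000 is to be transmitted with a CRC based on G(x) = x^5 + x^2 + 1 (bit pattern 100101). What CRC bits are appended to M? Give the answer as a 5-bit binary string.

Append 5 zeros: 100100000000000. Divide by 100101 (XOR where the leading bit is 1):
  pos 0: 100100 XOR 100101 = 000001
  pos 5: 100000 XOR 100101 = 000101
  pos 8: 101000 XOR 100101 = 001101
Remainder (last 5 bits) = 11010. This is the CRC / FCS.

11010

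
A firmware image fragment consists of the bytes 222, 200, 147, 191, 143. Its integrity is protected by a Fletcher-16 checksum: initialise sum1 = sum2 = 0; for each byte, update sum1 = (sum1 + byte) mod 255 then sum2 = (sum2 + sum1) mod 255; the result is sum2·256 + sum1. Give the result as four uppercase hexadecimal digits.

478A

Running sums (mod 255):
  after byte 0 (222): sum1=222, sum2=222
  after byte 1 (200): sum1=167, sum2=134
  after byte 2 (147): sum1=59, sum2=193
  after byte 3 (191): sum1=250, sum2=188
  after byte 4 (143): sum1=138, sum2=71
Checksum = sum2·256 + sum1 = 71·256 + 138 = 18314 = 0x478A.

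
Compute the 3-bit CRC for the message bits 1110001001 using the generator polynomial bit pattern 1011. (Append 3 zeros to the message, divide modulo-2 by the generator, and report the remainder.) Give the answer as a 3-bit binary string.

Append 3 zeros: 1110001001000. Divide by 1011 (XOR where the leading bit is 1):
  pos 0: 1110 XOR 1011 = 0101
  pos 1: 1010 XOR 1011 = 0001
  pos 4: 1010 XOR 1011 = 0001
  pos 7: 1010 XOR 1011 = 0001
Remainder (last 3 bits) = 100. This is the CRC / FCS.

100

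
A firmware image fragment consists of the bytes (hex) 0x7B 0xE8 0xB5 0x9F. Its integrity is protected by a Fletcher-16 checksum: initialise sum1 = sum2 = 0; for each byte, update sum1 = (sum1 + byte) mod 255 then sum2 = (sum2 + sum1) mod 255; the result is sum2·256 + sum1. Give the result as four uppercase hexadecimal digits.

B3B9

Running sums (mod 255):
  after byte 0 (0x7B): sum1=123, sum2=123
  after byte 1 (0xE8): sum1=100, sum2=223
  after byte 2 (0xB5): sum1=26, sum2=249
  after byte 3 (0x9F): sum1=185, sum2=179
Checksum = sum2·256 + sum1 = 179·256 + 185 = 46009 = 0xB3B9.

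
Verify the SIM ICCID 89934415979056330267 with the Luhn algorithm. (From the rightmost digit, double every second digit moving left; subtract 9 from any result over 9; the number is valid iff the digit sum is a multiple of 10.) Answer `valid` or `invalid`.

valid

From the right, keep odd positions and double even positions (subtract 9 from any doubled value over 9):
  doubled (positions 2,4,...): 3 0 6 1 9 9 2 8 9 7 → sum 54
  kept (positions 1,3,...): 7 2 3 6 0 7 5 4 3 9 → sum 46
Total = 100.
100 mod 10 = 0, so the number is valid.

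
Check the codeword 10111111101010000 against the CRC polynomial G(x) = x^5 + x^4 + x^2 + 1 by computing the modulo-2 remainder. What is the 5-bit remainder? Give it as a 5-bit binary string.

Modulo-2 division of 10111111101010000 by 110101:
  pos 0: 101111 XOR 110101 = 011010
  pos 1: 110101 XOR 110101 = 000000
  pos 7: 110101 XOR 110101 = 000000
Remainder = 00000 (zero — the frame passes the CRC check).

00000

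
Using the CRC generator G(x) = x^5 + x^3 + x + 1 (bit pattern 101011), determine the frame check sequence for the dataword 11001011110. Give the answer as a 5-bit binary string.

Append 5 zeros: 1100101111000000. Divide by 101011 (XOR where the leading bit is 1):
  pos 0: 110010 XOR 101011 = 011001
  pos 1: 110011 XOR 101011 = 011000
  pos 2: 110001 XOR 101011 = 011010
  pos 3: 110101 XOR 101011 = 011110
  pos 4: 111101 XOR 101011 = 010110
  pos 5: 101100 XOR 101011 = 000111
  pos 8: 111000 XOR 101011 = 010011
  pos 9: 100110 XOR 101011 = 001101
Remainder (last 5 bits) = 11010. This is the CRC / FCS.

11010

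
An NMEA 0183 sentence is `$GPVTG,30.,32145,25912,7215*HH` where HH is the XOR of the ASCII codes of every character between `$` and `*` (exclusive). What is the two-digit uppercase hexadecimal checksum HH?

XOR the ASCII codes of the payload characters:
  'G' = 0x47 → acc = 0x47
  'P' = 0x50 → acc = 0x17
  'V' = 0x56 → acc = 0x41
  'T' = 0x54 → acc = 0x15
  'G' = 0x47 → acc = 0x52
  ',' = 0x2C → acc = 0x7E
  '3' = 0x33 → acc = 0x4D
  '0' = 0x30 → acc = 0x7D
  '.' = 0x2E → acc = 0x53
  ',' = 0x2C → acc = 0x7F
  '3' = 0x33 → acc = 0x4C
  '2' = 0x32 → acc = 0x7E
  '1' = 0x31 → acc = 0x4F
  '4' = 0x34 → acc = 0x7B
  '5' = 0x35 → acc = 0x4E
  ',' = 0x2C → acc = 0x62
  '2' = 0x32 → acc = 0x50
  '5' = 0x35 → acc = 0x65
  '9' = 0x39 → acc = 0x5C
  '1' = 0x31 → acc = 0x6D
  '2' = 0x32 → acc = 0x5F
  ',' = 0x2C → acc = 0x73
  '7' = 0x37 → acc = 0x44
  '2' = 0x32 → acc = 0x76
  '1' = 0x31 → acc = 0x47
  '5' = 0x35 → acc = 0x72
Checksum = 0x72.

72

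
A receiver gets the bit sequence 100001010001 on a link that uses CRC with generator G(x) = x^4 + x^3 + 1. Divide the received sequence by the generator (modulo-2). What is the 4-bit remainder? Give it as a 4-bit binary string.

Modulo-2 division of 100001010001 by 11001:
  pos 0: 10000 XOR 11001 = 01001
  pos 1: 10011 XOR 11001 = 01010
  pos 2: 10100 XOR 11001 = 01101
  pos 3: 11011 XOR 11001 = 00010
  pos 6: 10000 XOR 11001 = 01001
  pos 7: 10011 XOR 11001 = 01010
Remainder = 1010 (nonzero — an error is detected).

1010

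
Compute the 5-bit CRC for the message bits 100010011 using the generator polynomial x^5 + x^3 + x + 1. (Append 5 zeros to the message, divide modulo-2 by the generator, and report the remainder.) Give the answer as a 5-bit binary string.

Append 5 zeros: 10001001100000. Divide by 101011 (XOR where the leading bit is 1):
  pos 0: 100010 XOR 101011 = 001001
  pos 2: 100101 XOR 101011 = 001110
  pos 4: 111010 XOR 101011 = 010001
  pos 5: 100010 XOR 101011 = 001001
  pos 7: 100100 XOR 101011 = 001111
Remainder (last 5 bits) = 11110. This is the CRC / FCS.

11110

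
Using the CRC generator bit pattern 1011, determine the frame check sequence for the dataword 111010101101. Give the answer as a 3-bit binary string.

Append 3 zeros: 111010101101000. Divide by 1011 (XOR where the leading bit is 1):
  pos 0: 1110 XOR 1011 = 0101
  pos 1: 1011 XOR 1011 = 0000
  pos 6: 1011 XOR 1011 = 0000
  pos 11: 1000 XOR 1011 = 0011
Remainder (last 3 bits) = 011. This is the CRC / FCS.

011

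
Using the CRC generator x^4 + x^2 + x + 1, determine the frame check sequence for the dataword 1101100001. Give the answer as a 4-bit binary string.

Append 4 zeros: 11011000010000. Divide by 10111 (XOR where the leading bit is 1):
  pos 0: 11011 XOR 10111 = 01100
  pos 1: 11000 XOR 10111 = 01111
  pos 2: 11110 XOR 10111 = 01001
  pos 3: 10010 XOR 10111 = 00101
  pos 5: 10101 XOR 10111 = 00010
  pos 8: 10000 XOR 10111 = 00111
Remainder (last 4 bits) = 1110. This is the CRC / FCS.

1110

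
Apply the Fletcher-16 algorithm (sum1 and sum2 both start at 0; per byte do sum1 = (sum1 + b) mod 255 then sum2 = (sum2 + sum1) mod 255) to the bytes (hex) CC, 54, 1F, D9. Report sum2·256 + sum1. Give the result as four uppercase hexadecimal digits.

Running sums (mod 255):
  after byte 0 (CC): sum1=204, sum2=204
  after byte 1 (54): sum1=33, sum2=237
  after byte 2 (1F): sum1=64, sum2=46
  after byte 3 (D9): sum1=26, sum2=72
Checksum = sum2·256 + sum1 = 72·256 + 26 = 18458 = 0x481A.

481A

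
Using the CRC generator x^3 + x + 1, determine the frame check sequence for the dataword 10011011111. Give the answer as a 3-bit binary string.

Append 3 zeros: 10011011111000. Divide by 1011 (XOR where the leading bit is 1):
  pos 0: 1001 XOR 1011 = 0010
  pos 2: 1010 XOR 1011 = 0001
  pos 5: 1111 XOR 1011 = 0100
  pos 6: 1001 XOR 1011 = 0010
  pos 8: 1010 XOR 1011 = 0001
Remainder (last 3 bits) = 100. This is the CRC / FCS.

100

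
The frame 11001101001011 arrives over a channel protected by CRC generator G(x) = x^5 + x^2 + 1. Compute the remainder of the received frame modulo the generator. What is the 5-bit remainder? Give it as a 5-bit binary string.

Modulo-2 division of 11001101001011 by 100101:
  pos 0: 110011 XOR 100101 = 010110
  pos 1: 101100 XOR 100101 = 001001
  pos 3: 100110 XOR 100101 = 000011
  pos 7: 110101 XOR 100101 = 010000
  pos 8: 100001 XOR 100101 = 000100
Remainder = 00100 (nonzero — an error is detected).

00100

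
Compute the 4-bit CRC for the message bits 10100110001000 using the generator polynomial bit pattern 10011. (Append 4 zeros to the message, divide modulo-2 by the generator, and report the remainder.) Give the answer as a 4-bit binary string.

Append 4 zeros: 101001100010000000. Divide by 10011 (XOR where the leading bit is 1):
  pos 0: 10100 XOR 10011 = 00111
  pos 2: 11111 XOR 10011 = 01100
  pos 3: 11000 XOR 10011 = 01011
  pos 4: 10110 XOR 10011 = 00101
  pos 6: 10101 XOR 10011 = 00110
  pos 8: 11000 XOR 10011 = 01011
  pos 9: 10110 XOR 10011 = 00101
  pos 11: 10100 XOR 10011 = 00111
  pos 13: 11100 XOR 10011 = 01111
Remainder (last 4 bits) = 1111. This is the CRC / FCS.

1111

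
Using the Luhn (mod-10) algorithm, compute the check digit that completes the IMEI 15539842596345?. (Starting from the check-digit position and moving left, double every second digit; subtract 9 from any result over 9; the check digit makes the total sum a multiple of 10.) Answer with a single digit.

Partial digits right→left: 5 4 3 6 9 5 2 4 8 9 3 5 5 1
Double every second digit counting from the check-digit position (so the 1st, 3rd, 5th, ... of the partial from the right).
  doubled (with −9 where >9): 1 6 9 4 7 6 1 → sum 34
  kept as-is: 4 6 5 4 9 5 1 → sum 34
Total = 34 + 34 = 68.
Check digit = (10 − (68 mod 10)) mod 10 = 2.

2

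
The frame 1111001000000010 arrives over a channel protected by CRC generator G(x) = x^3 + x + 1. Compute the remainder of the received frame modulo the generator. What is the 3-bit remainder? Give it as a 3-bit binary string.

Modulo-2 division of 1111001000000010 by 1011:
  pos 0: 1111 XOR 1011 = 0100
  pos 1: 1000 XOR 1011 = 0011
  pos 3: 1101 XOR 1011 = 0110
  pos 4: 1100 XOR 1011 = 0111
  pos 5: 1110 XOR 1011 = 0101
  pos 6: 1010 XOR 1011 = 0001
  pos 9: 1000 XOR 1011 = 0011
  pos 11: 1101 XOR 1011 = 0110
  pos 12: 1100 XOR 1011 = 0111
Remainder = 111 (nonzero — an error is detected).

111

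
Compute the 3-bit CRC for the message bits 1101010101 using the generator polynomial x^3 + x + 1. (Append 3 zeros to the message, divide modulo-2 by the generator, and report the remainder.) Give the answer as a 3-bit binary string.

000

Append 3 zeros: 1101010101000. Divide by 1011 (XOR where the leading bit is 1):
  pos 0: 1101 XOR 1011 = 0110
  pos 1: 1100 XOR 1011 = 0111
  pos 2: 1111 XOR 1011 = 0100
  pos 3: 1000 XOR 1011 = 0011
  pos 5: 1110 XOR 1011 = 0101
  pos 6: 1011 XOR 1011 = 0000
Remainder (last 3 bits) = 000. This is the CRC / FCS.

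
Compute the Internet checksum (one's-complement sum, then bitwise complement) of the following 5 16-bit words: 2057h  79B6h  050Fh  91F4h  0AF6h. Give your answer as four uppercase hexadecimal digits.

One's-complement addition (fold any carry out of bit 15 back into bit 0):
  0x2057 + 0x79B6 = 0x09A0D
  0x9A0D + 0x050F = 0x09F1C
  0x9F1C + 0x91F4 = 0x13110 → wrap carry → 0x3111
  0x3111 + 0x0AF6 = 0x03C07
One's-complement sum = 0x3C07.
Checksum = ~0x3C07 & 0xFFFF = 0xC3F8.

C3F8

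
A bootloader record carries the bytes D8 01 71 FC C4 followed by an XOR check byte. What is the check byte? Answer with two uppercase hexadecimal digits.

90

XOR the bytes together:
  start with 0xD8
  0xD8 ⊕ 0x01 = 0xD9
  0xD9 ⊕ 0x71 = 0xA8
  0xA8 ⊕ 0xFC = 0x54
  0x54 ⊕ 0xC4 = 0x90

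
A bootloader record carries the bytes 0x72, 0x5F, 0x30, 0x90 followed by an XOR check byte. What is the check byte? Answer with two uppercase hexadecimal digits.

XOR the bytes together:
  start with 0x72
  0x72 ⊕ 0x5F = 0x2D
  0x2D ⊕ 0x30 = 0x1D
  0x1D ⊕ 0x90 = 0x8D

8D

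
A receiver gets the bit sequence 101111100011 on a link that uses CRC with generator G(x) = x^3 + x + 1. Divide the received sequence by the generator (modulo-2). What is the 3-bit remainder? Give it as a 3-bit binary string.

000

Modulo-2 division of 101111100011 by 1011:
  pos 0: 1011 XOR 1011 = 0000
  pos 4: 1110 XOR 1011 = 0101
  pos 5: 1010 XOR 1011 = 0001
  pos 8: 1011 XOR 1011 = 0000
Remainder = 000 (zero — the frame passes the CRC check).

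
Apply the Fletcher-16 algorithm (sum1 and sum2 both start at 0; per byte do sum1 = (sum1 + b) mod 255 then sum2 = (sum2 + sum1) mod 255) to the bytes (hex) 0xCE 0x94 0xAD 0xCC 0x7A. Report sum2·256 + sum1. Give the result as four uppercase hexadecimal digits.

Running sums (mod 255):
  after byte 0 (0xCE): sum1=206, sum2=206
  after byte 1 (0x94): sum1=99, sum2=50
  after byte 2 (0xAD): sum1=17, sum2=67
  after byte 3 (0xCC): sum1=221, sum2=33
  after byte 4 (0x7A): sum1=88, sum2=121
Checksum = sum2·256 + sum1 = 121·256 + 88 = 31064 = 0x7958.

7958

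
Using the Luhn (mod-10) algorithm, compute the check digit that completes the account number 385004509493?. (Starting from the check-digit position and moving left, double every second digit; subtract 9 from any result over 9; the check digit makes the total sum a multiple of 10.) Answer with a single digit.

0

Partial digits right→left: 3 9 4 9 0 5 4 0 0 5 8 3
Double every second digit counting from the check-digit position (so the 1st, 3rd, 5th, ... of the partial from the right).
  doubled (with −9 where >9): 6 8 0 8 0 7 → sum 29
  kept as-is: 9 9 5 0 5 3 → sum 31
Total = 29 + 31 = 60.
Check digit = (10 − (60 mod 10)) mod 10 = 0.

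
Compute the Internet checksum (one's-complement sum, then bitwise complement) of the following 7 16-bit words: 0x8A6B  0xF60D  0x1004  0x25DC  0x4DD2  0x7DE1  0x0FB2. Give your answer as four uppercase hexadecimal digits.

6E40

One's-complement addition (fold any carry out of bit 15 back into bit 0):
  0x8A6B + 0xF60D = 0x18078 → wrap carry → 0x8079
  0x8079 + 0x1004 = 0x0907D
  0x907D + 0x25DC = 0x0B659
  0xB659 + 0x4DD2 = 0x1042B → wrap carry → 0x042C
  0x042C + 0x7DE1 = 0x0820D
  0x820D + 0x0FB2 = 0x091BF
One's-complement sum = 0x91BF.
Checksum = ~0x91BF & 0xFFFF = 0x6E40.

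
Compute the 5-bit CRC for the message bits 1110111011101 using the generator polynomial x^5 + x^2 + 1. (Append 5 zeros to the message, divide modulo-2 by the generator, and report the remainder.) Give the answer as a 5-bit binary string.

00100

Append 5 zeros: 111011101110100000. Divide by 100101 (XOR where the leading bit is 1):
  pos 0: 111011 XOR 100101 = 011110
  pos 1: 111101 XOR 100101 = 011000
  pos 2: 110000 XOR 100101 = 010101
  pos 3: 101011 XOR 100101 = 001110
  pos 5: 111011 XOR 100101 = 011110
  pos 6: 111100 XOR 100101 = 011001
  pos 7: 110011 XOR 100101 = 010110
  pos 8: 101100 XOR 100101 = 001001
  pos 10: 100100 XOR 100101 = 000001
Remainder (last 5 bits) = 00100. This is the CRC / FCS.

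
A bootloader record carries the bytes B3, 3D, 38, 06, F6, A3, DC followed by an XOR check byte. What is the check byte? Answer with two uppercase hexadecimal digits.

39

XOR the bytes together:
  start with 0xB3
  0xB3 ⊕ 0x3D = 0x8E
  0x8E ⊕ 0x38 = 0xB6
  0xB6 ⊕ 0x06 = 0xB0
  0xB0 ⊕ 0xF6 = 0x46
  0x46 ⊕ 0xA3 = 0xE5
  0xE5 ⊕ 0xDC = 0x39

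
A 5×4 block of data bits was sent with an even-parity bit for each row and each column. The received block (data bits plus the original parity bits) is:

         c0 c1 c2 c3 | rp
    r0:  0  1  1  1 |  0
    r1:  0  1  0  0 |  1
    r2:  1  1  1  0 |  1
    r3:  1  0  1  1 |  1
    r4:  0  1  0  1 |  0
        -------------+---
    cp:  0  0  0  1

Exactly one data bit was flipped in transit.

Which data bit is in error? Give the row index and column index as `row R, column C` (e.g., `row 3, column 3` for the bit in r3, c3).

Recompute each row's even parity and compare to rp:
  r0: data parity 1, sent rp 0 → mismatch
  r1: data parity 1, sent rp 1 → ok
  r2: data parity 1, sent rp 1 → ok
  r3: data parity 1, sent rp 1 → ok
  r4: data parity 0, sent rp 0 → ok
Recompute each column's even parity and compare to cp:
  c0: data parity 0, sent cp 0 → ok
  c1: data parity 0, sent cp 0 → ok
  c2: data parity 1, sent cp 0 → mismatch
  c3: data parity 1, sent cp 1 → ok
Exactly one row (r0) and one column (c2) fail → the flipped bit is at their intersection.

row 0, column 2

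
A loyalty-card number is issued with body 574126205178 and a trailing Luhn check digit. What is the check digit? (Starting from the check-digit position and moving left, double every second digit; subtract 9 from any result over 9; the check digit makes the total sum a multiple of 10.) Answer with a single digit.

6

Partial digits right→left: 8 7 1 5 0 2 6 2 1 4 7 5
Double every second digit counting from the check-digit position (so the 1st, 3rd, 5th, ... of the partial from the right).
  doubled (with −9 where >9): 7 2 0 3 2 5 → sum 19
  kept as-is: 7 5 2 2 4 5 → sum 25
Total = 19 + 25 = 44.
Check digit = (10 − (44 mod 10)) mod 10 = 6.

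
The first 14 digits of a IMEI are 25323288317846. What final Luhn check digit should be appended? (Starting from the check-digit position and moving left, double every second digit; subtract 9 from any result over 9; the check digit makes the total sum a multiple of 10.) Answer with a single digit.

Partial digits right→left: 6 4 8 7 1 3 8 8 2 3 2 3 5 2
Double every second digit counting from the check-digit position (so the 1st, 3rd, 5th, ... of the partial from the right).
  doubled (with −9 where >9): 3 7 2 7 4 4 1 → sum 28
  kept as-is: 4 7 3 8 3 3 2 → sum 30
Total = 28 + 30 = 58.
Check digit = (10 − (58 mod 10)) mod 10 = 2.

2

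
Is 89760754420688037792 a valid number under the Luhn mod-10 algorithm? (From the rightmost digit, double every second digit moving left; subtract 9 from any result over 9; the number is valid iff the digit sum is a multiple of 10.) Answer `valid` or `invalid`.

invalid

From the right, keep odd positions and double even positions (subtract 9 from any doubled value over 9):
  doubled (positions 2,4,...): 9 5 0 7 0 8 1 0 5 7 → sum 42
  kept (positions 1,3,...): 2 7 3 8 6 2 4 7 6 9 → sum 54
Total = 96.
96 mod 10 = 6, so the number is invalid.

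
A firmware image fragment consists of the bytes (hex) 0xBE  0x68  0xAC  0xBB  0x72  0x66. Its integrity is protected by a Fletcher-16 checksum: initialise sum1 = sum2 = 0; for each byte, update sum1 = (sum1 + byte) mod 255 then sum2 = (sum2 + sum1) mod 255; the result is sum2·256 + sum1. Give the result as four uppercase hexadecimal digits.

B368

Running sums (mod 255):
  after byte 0 (0xBE): sum1=190, sum2=190
  after byte 1 (0x68): sum1=39, sum2=229
  after byte 2 (0xAC): sum1=211, sum2=185
  after byte 3 (0xBB): sum1=143, sum2=73
  after byte 4 (0x72): sum1=2, sum2=75
  after byte 5 (0x66): sum1=104, sum2=179
Checksum = sum2·256 + sum1 = 179·256 + 104 = 45928 = 0xB368.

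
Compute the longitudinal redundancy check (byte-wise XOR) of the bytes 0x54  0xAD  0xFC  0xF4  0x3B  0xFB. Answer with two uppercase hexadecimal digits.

XOR the bytes together:
  start with 0x54
  0x54 ⊕ 0xAD = 0xF9
  0xF9 ⊕ 0xFC = 0x05
  0x05 ⊕ 0xF4 = 0xF1
  0xF1 ⊕ 0x3B = 0xCA
  0xCA ⊕ 0xFB = 0x31

31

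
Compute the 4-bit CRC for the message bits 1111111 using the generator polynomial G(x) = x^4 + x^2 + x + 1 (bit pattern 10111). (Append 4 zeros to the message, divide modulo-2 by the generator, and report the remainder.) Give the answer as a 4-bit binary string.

Append 4 zeros: 11111110000. Divide by 10111 (XOR where the leading bit is 1):
  pos 0: 11111 XOR 10111 = 01000
  pos 1: 10001 XOR 10111 = 00110
  pos 3: 11010 XOR 10111 = 01101
  pos 4: 11010 XOR 10111 = 01101
  pos 5: 11010 XOR 10111 = 01101
  pos 6: 11010 XOR 10111 = 01101
Remainder (last 4 bits) = 1101. This is the CRC / FCS.

1101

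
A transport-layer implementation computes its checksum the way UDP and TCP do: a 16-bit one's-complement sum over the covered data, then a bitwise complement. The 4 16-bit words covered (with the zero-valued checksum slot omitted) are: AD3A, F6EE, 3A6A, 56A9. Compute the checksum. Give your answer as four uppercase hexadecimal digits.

One's-complement addition (fold any carry out of bit 15 back into bit 0):
  0xAD3A + 0xF6EE = 0x1A428 → wrap carry → 0xA429
  0xA429 + 0x3A6A = 0x0DE93
  0xDE93 + 0x56A9 = 0x1353C → wrap carry → 0x353D
One's-complement sum = 0x353D.
Checksum = ~0x353D & 0xFFFF = 0xCAC2.

CAC2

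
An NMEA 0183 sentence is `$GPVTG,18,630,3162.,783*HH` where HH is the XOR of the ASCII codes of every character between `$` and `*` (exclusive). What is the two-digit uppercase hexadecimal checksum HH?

7A

XOR the ASCII codes of the payload characters:
  'G' = 0x47 → acc = 0x47
  'P' = 0x50 → acc = 0x17
  'V' = 0x56 → acc = 0x41
  'T' = 0x54 → acc = 0x15
  'G' = 0x47 → acc = 0x52
  ',' = 0x2C → acc = 0x7E
  '1' = 0x31 → acc = 0x4F
  '8' = 0x38 → acc = 0x77
  ',' = 0x2C → acc = 0x5B
  '6' = 0x36 → acc = 0x6D
  '3' = 0x33 → acc = 0x5E
  '0' = 0x30 → acc = 0x6E
  ',' = 0x2C → acc = 0x42
  '3' = 0x33 → acc = 0x71
  '1' = 0x31 → acc = 0x40
  '6' = 0x36 → acc = 0x76
  '2' = 0x32 → acc = 0x44
  '.' = 0x2E → acc = 0x6A
  ',' = 0x2C → acc = 0x46
  '7' = 0x37 → acc = 0x71
  '8' = 0x38 → acc = 0x49
  '3' = 0x33 → acc = 0x7A
Checksum = 0x7A.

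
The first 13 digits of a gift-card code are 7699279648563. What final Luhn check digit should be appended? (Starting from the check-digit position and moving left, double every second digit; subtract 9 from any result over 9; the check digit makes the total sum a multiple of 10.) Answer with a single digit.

6

Partial digits right→left: 3 6 5 8 4 6 9 7 2 9 9 6 7
Double every second digit counting from the check-digit position (so the 1st, 3rd, 5th, ... of the partial from the right).
  doubled (with −9 where >9): 6 1 8 9 4 9 5 → sum 42
  kept as-is: 6 8 6 7 9 6 → sum 42
Total = 42 + 42 = 84.
Check digit = (10 − (84 mod 10)) mod 10 = 6.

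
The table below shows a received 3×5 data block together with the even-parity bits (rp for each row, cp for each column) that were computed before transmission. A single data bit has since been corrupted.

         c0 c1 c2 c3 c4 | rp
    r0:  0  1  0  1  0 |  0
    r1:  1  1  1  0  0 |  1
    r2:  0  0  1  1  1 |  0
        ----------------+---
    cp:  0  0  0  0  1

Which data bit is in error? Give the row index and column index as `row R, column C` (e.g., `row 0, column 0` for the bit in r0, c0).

row 2, column 0

Recompute each row's even parity and compare to rp:
  r0: data parity 0, sent rp 0 → ok
  r1: data parity 1, sent rp 1 → ok
  r2: data parity 1, sent rp 0 → mismatch
Recompute each column's even parity and compare to cp:
  c0: data parity 1, sent cp 0 → mismatch
  c1: data parity 0, sent cp 0 → ok
  c2: data parity 0, sent cp 0 → ok
  c3: data parity 0, sent cp 0 → ok
  c4: data parity 1, sent cp 1 → ok
Exactly one row (r2) and one column (c0) fail → the flipped bit is at their intersection.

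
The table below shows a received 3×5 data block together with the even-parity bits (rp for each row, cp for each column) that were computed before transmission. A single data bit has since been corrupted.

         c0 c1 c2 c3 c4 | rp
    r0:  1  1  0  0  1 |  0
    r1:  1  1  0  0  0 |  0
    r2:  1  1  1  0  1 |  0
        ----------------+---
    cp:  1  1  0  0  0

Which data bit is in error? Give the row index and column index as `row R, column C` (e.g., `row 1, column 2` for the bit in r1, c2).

row 0, column 2

Recompute each row's even parity and compare to rp:
  r0: data parity 1, sent rp 0 → mismatch
  r1: data parity 0, sent rp 0 → ok
  r2: data parity 0, sent rp 0 → ok
Recompute each column's even parity and compare to cp:
  c0: data parity 1, sent cp 1 → ok
  c1: data parity 1, sent cp 1 → ok
  c2: data parity 1, sent cp 0 → mismatch
  c3: data parity 0, sent cp 0 → ok
  c4: data parity 0, sent cp 0 → ok
Exactly one row (r0) and one column (c2) fail → the flipped bit is at their intersection.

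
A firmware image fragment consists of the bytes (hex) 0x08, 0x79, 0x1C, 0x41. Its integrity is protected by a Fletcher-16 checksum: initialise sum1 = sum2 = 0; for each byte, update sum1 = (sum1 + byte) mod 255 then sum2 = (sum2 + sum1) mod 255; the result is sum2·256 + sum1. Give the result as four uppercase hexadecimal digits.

Running sums (mod 255):
  after byte 0 (0x08): sum1=8, sum2=8
  after byte 1 (0x79): sum1=129, sum2=137
  after byte 2 (0x1C): sum1=157, sum2=39
  after byte 3 (0x41): sum1=222, sum2=6
Checksum = sum2·256 + sum1 = 6·256 + 222 = 1758 = 0x06DE.

06DE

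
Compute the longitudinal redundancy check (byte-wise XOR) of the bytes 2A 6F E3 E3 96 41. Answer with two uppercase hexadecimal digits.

XOR the bytes together:
  start with 0x2A
  0x2A ⊕ 0x6F = 0x45
  0x45 ⊕ 0xE3 = 0xA6
  0xA6 ⊕ 0xE3 = 0x45
  0x45 ⊕ 0x96 = 0xD3
  0xD3 ⊕ 0x41 = 0x92

92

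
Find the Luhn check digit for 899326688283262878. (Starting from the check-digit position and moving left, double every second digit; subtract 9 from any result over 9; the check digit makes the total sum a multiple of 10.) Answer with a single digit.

6

Partial digits right→left: 8 7 8 2 6 2 3 8 2 8 8 6 6 2 3 9 9 8
Double every second digit counting from the check-digit position (so the 1st, 3rd, 5th, ... of the partial from the right).
  doubled (with −9 where >9): 7 7 3 6 4 7 3 6 9 → sum 52
  kept as-is: 7 2 2 8 8 6 2 9 8 → sum 52
Total = 52 + 52 = 104.
Check digit = (10 − (104 mod 10)) mod 10 = 6.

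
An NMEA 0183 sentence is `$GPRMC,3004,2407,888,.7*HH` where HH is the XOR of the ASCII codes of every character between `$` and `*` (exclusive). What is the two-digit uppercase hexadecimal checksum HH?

6C

XOR the ASCII codes of the payload characters:
  'G' = 0x47 → acc = 0x47
  'P' = 0x50 → acc = 0x17
  'R' = 0x52 → acc = 0x45
  'M' = 0x4D → acc = 0x08
  'C' = 0x43 → acc = 0x4B
  ',' = 0x2C → acc = 0x67
  '3' = 0x33 → acc = 0x54
  '0' = 0x30 → acc = 0x64
  '0' = 0x30 → acc = 0x54
  '4' = 0x34 → acc = 0x60
  ',' = 0x2C → acc = 0x4C
  '2' = 0x32 → acc = 0x7E
  '4' = 0x34 → acc = 0x4A
  '0' = 0x30 → acc = 0x7A
  '7' = 0x37 → acc = 0x4D
  ',' = 0x2C → acc = 0x61
  '8' = 0x38 → acc = 0x59
  '8' = 0x38 → acc = 0x61
  '8' = 0x38 → acc = 0x59
  ',' = 0x2C → acc = 0x75
  '.' = 0x2E → acc = 0x5B
  '7' = 0x37 → acc = 0x6C
Checksum = 0x6C.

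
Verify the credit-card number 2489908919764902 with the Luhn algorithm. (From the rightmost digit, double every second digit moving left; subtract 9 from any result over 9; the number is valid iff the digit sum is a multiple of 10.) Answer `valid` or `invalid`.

From the right, keep odd positions and double even positions (subtract 9 from any doubled value over 9):
  doubled (positions 2,4,...): 0 8 5 2 7 9 7 4 → sum 42
  kept (positions 1,3,...): 2 9 6 9 9 0 9 4 → sum 48
Total = 90.
90 mod 10 = 0, so the number is valid.

valid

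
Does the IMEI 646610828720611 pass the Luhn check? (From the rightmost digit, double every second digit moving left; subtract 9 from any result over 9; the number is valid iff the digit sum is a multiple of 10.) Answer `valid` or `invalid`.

valid

From the right, keep odd positions and double even positions (subtract 9 from any doubled value over 9):
  doubled (positions 2,4,...): 2 0 5 4 0 3 8 → sum 22
  kept (positions 1,3,...): 1 6 2 8 8 1 6 6 → sum 38
Total = 60.
60 mod 10 = 0, so the number is valid.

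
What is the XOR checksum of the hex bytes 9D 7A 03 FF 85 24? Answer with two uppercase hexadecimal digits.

BA

XOR the bytes together:
  start with 0x9D
  0x9D ⊕ 0x7A = 0xE7
  0xE7 ⊕ 0x03 = 0xE4
  0xE4 ⊕ 0xFF = 0x1B
  0x1B ⊕ 0x85 = 0x9E
  0x9E ⊕ 0x24 = 0xBA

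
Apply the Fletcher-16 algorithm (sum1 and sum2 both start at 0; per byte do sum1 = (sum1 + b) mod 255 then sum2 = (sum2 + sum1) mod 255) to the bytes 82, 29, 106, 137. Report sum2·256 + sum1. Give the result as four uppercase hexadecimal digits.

FE63

Running sums (mod 255):
  after byte 0 (82): sum1=82, sum2=82
  after byte 1 (29): sum1=111, sum2=193
  after byte 2 (106): sum1=217, sum2=155
  after byte 3 (137): sum1=99, sum2=254
Checksum = sum2·256 + sum1 = 254·256 + 99 = 65123 = 0xFE63.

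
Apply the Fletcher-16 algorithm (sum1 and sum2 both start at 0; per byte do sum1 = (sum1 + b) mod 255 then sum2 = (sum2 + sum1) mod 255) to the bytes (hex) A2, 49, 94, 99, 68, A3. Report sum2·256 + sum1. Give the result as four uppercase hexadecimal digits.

D126

Running sums (mod 255):
  after byte 0 (A2): sum1=162, sum2=162
  after byte 1 (49): sum1=235, sum2=142
  after byte 2 (94): sum1=128, sum2=15
  after byte 3 (99): sum1=26, sum2=41
  after byte 4 (68): sum1=130, sum2=171
  after byte 5 (A3): sum1=38, sum2=209
Checksum = sum2·256 + sum1 = 209·256 + 38 = 53542 = 0xD126.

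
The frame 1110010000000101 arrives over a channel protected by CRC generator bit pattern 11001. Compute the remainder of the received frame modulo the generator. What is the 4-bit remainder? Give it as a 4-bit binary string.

0100

Modulo-2 division of 1110010000000101 by 11001:
  pos 0: 11100 XOR 11001 = 00101
  pos 2: 10110 XOR 11001 = 01111
  pos 3: 11110 XOR 11001 = 00111
  pos 5: 11100 XOR 11001 = 00101
  pos 7: 10100 XOR 11001 = 01101
  pos 8: 11010 XOR 11001 = 00011
  pos 11: 11101 XOR 11001 = 00100
Remainder = 0100 (nonzero — an error is detected).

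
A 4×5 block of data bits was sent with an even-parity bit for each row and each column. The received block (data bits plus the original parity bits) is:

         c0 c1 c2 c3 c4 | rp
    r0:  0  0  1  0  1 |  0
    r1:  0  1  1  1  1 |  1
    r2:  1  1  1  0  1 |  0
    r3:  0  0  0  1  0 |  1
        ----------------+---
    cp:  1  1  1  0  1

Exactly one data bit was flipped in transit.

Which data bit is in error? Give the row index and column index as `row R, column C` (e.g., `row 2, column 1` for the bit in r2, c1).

Recompute each row's even parity and compare to rp:
  r0: data parity 0, sent rp 0 → ok
  r1: data parity 0, sent rp 1 → mismatch
  r2: data parity 0, sent rp 0 → ok
  r3: data parity 1, sent rp 1 → ok
Recompute each column's even parity and compare to cp:
  c0: data parity 1, sent cp 1 → ok
  c1: data parity 0, sent cp 1 → mismatch
  c2: data parity 1, sent cp 1 → ok
  c3: data parity 0, sent cp 0 → ok
  c4: data parity 1, sent cp 1 → ok
Exactly one row (r1) and one column (c1) fail → the flipped bit is at their intersection.

row 1, column 1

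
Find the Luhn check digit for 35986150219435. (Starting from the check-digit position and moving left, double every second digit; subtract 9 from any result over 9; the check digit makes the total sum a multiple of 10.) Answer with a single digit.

2

Partial digits right→left: 5 3 4 9 1 2 0 5 1 6 8 9 5 3
Double every second digit counting from the check-digit position (so the 1st, 3rd, 5th, ... of the partial from the right).
  doubled (with −9 where >9): 1 8 2 0 2 7 1 → sum 21
  kept as-is: 3 9 2 5 6 9 3 → sum 37
Total = 21 + 37 = 58.
Check digit = (10 − (58 mod 10)) mod 10 = 2.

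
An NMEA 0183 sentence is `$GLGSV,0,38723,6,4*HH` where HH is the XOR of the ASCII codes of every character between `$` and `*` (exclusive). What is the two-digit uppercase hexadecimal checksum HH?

XOR the ASCII codes of the payload characters:
  'G' = 0x47 → acc = 0x47
  'L' = 0x4C → acc = 0x0B
  'G' = 0x47 → acc = 0x4C
  'S' = 0x53 → acc = 0x1F
  'V' = 0x56 → acc = 0x49
  ',' = 0x2C → acc = 0x65
  '0' = 0x30 → acc = 0x55
  ',' = 0x2C → acc = 0x79
  '3' = 0x33 → acc = 0x4A
  '8' = 0x38 → acc = 0x72
  '7' = 0x37 → acc = 0x45
  '2' = 0x32 → acc = 0x77
  '3' = 0x33 → acc = 0x44
  ',' = 0x2C → acc = 0x68
  '6' = 0x36 → acc = 0x5E
  ',' = 0x2C → acc = 0x72
  '4' = 0x34 → acc = 0x46
Checksum = 0x46.

46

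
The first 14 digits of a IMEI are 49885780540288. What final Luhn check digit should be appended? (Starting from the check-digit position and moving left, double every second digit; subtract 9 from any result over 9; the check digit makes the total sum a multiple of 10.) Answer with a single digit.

Partial digits right→left: 8 8 2 0 4 5 0 8 7 5 8 8 9 4
Double every second digit counting from the check-digit position (so the 1st, 3rd, 5th, ... of the partial from the right).
  doubled (with −9 where >9): 7 4 8 0 5 7 9 → sum 40
  kept as-is: 8 0 5 8 5 8 4 → sum 38
Total = 40 + 38 = 78.
Check digit = (10 − (78 mod 10)) mod 10 = 2.

2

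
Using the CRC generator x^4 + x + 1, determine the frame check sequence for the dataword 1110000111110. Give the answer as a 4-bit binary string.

0100

Append 4 zeros: 11100001111100000. Divide by 10011 (XOR where the leading bit is 1):
  pos 0: 11100 XOR 10011 = 01111
  pos 1: 11110 XOR 10011 = 01101
  pos 2: 11010 XOR 10011 = 01001
  pos 3: 10011 XOR 10011 = 00000
  pos 8: 11110 XOR 10011 = 01101
  pos 9: 11010 XOR 10011 = 01001
  pos 10: 10010 XOR 10011 = 00001
Remainder (last 4 bits) = 0100. This is the CRC / FCS.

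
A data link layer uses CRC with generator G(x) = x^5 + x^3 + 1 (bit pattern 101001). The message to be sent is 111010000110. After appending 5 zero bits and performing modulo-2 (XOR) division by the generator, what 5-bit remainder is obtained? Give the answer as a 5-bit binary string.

01000

Append 5 zeros: 11101000011000000. Divide by 101001 (XOR where the leading bit is 1):
  pos 0: 111010 XOR 101001 = 010011
  pos 1: 100110 XOR 101001 = 001111
  pos 3: 111100 XOR 101001 = 010101
  pos 4: 101011 XOR 101001 = 000010
  pos 8: 101000 XOR 101001 = 000001
Remainder (last 5 bits) = 01000. This is the CRC / FCS.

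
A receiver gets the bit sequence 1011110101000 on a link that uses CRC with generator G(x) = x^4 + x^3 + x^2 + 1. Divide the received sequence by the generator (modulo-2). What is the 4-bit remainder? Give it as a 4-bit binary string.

Modulo-2 division of 1011110101000 by 11101:
  pos 0: 10111 XOR 11101 = 01010
  pos 1: 10101 XOR 11101 = 01000
  pos 2: 10000 XOR 11101 = 01101
  pos 3: 11011 XOR 11101 = 00110
  pos 5: 11001 XOR 11101 = 00100
  pos 7: 10000 XOR 11101 = 01101
  pos 8: 11010 XOR 11101 = 00111
Remainder = 0111 (nonzero — an error is detected).

0111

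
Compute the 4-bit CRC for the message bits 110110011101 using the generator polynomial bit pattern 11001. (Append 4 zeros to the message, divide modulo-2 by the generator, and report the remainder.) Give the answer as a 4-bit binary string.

1100

Append 4 zeros: 1101100111010000. Divide by 11001 (XOR where the leading bit is 1):
  pos 0: 11011 XOR 11001 = 00010
  pos 3: 10001 XOR 11001 = 01000
  pos 4: 10001 XOR 11001 = 01000
  pos 5: 10001 XOR 11001 = 01000
  pos 6: 10000 XOR 11001 = 01001
  pos 7: 10011 XOR 11001 = 01010
  pos 8: 10100 XOR 11001 = 01101
  pos 9: 11010 XOR 11001 = 00011
Remainder (last 4 bits) = 1100. This is the CRC / FCS.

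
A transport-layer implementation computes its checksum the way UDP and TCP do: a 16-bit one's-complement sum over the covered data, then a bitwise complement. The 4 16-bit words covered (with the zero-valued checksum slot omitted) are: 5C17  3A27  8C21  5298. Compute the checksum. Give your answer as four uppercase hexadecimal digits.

One's-complement addition (fold any carry out of bit 15 back into bit 0):
  0x5C17 + 0x3A27 = 0x0963E
  0x963E + 0x8C21 = 0x1225F → wrap carry → 0x2260
  0x2260 + 0x5298 = 0x074F8
One's-complement sum = 0x74F8.
Checksum = ~0x74F8 & 0xFFFF = 0x8B07.

8B07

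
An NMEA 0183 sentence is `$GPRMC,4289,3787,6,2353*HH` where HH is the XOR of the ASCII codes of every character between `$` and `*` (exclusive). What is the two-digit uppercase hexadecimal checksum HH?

XOR the ASCII codes of the payload characters:
  'G' = 0x47 → acc = 0x47
  'P' = 0x50 → acc = 0x17
  'R' = 0x52 → acc = 0x45
  'M' = 0x4D → acc = 0x08
  'C' = 0x43 → acc = 0x4B
  ',' = 0x2C → acc = 0x67
  '4' = 0x34 → acc = 0x53
  '2' = 0x32 → acc = 0x61
  '8' = 0x38 → acc = 0x59
  '9' = 0x39 → acc = 0x60
  ',' = 0x2C → acc = 0x4C
  '3' = 0x33 → acc = 0x7F
  '7' = 0x37 → acc = 0x48
  '8' = 0x38 → acc = 0x70
  '7' = 0x37 → acc = 0x47
  ',' = 0x2C → acc = 0x6B
  '6' = 0x36 → acc = 0x5D
  ',' = 0x2C → acc = 0x71
  '2' = 0x32 → acc = 0x43
  '3' = 0x33 → acc = 0x70
  '5' = 0x35 → acc = 0x45
  '3' = 0x33 → acc = 0x76
Checksum = 0x76.

76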